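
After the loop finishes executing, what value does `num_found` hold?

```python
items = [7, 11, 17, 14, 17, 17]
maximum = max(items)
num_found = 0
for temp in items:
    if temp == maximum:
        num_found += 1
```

Let's trace through this code step by step.

Initialize: items = [7, 11, 17, 14, 17, 17]
Initialize: maximum = 17
Initialize: num_found = 0
Entering loop: for temp in items:
After iteration 1: temp = 7, num_found = 0
After iteration 2: temp = 11, num_found = 0
After iteration 3: temp = 17, num_found = 1
After iteration 4: temp = 14, num_found = 1
After iteration 5: temp = 17, num_found = 2
After iteration 6: temp = 17, num_found = 3
Loop ends.

Final answer: 3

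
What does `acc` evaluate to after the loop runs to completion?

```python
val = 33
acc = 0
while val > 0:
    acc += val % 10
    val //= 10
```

Let's trace through this code step by step.

Initialize: val = 33
Initialize: acc = 0
Entering loop: while val > 0:
After iteration 1: val = 3, acc = 3
After iteration 2: val = 0, acc = 6
Loop ends.

Final answer: 6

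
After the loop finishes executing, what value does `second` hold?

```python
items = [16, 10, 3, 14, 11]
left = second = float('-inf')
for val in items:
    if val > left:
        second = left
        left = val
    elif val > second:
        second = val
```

Let's trace through this code step by step.

Initialize: items = [16, 10, 3, 14, 11]
Initialize: left = -inf
Initialize: second = -inf
Entering loop: for val in items:
After iteration 1: val = 16, left = 16, second = -inf
After iteration 2: val = 10, left = 16, second = 10
After iteration 3: val = 3, left = 16, second = 10
After iteration 4: val = 14, left = 16, second = 14
After iteration 5: val = 11, left = 16, second = 14
Loop ends.

Final answer: 14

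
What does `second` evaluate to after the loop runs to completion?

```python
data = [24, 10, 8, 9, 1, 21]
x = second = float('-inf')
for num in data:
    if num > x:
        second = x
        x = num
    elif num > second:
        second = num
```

Let's trace through this code step by step.

Initialize: data = [24, 10, 8, 9, 1, 21]
Initialize: x = -inf
Initialize: second = -inf
Entering loop: for num in data:
After iteration 1: num = 24, x = 24, second = -inf
After iteration 2: num = 10, x = 24, second = 10
After iteration 3: num = 8, x = 24, second = 10
After iteration 4: num = 9, x = 24, second = 10
After iteration 5: num = 1, x = 24, second = 10
After iteration 6: num = 21, x = 24, second = 21
Loop ends.

Final answer: 21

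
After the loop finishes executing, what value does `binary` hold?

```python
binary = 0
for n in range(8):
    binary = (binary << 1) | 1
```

Let's trace through this code step by step.

Initialize: binary = 0
Entering loop: for n in range(8):
After iteration 1: n = 0, binary = 1
After iteration 2: n = 1, binary = 3
After iteration 3: n = 2, binary = 7
After iteration 4: n = 3, binary = 15
After iteration 5: n = 4, binary = 31
After iteration 6: n = 5, binary = 63
After iteration 7: n = 6, binary = 127
After iteration 8: n = 7, binary = 255
Loop ends.

Final answer: 255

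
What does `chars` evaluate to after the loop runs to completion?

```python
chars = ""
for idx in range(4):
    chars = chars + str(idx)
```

Let's trace through this code step by step.

Initialize: chars = ''
Entering loop: for idx in range(4):
After iteration 1: idx = 0, chars = '0'
After iteration 2: idx = 1, chars = '01'
After iteration 3: idx = 2, chars = '012'
After iteration 4: idx = 3, chars = '0123'
Loop ends.

Final answer: '0123'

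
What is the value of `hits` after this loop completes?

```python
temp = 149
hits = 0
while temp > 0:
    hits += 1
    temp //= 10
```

Let's trace through this code step by step.

Initialize: temp = 149
Initialize: hits = 0
Entering loop: while temp > 0:
After iteration 1: temp = 14, hits = 1
After iteration 2: temp = 1, hits = 2
After iteration 3: temp = 0, hits = 3
Loop ends.

Final answer: 3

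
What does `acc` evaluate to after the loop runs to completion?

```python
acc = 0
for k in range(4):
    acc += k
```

Let's trace through this code step by step.

Initialize: acc = 0
Entering loop: for k in range(4):
After iteration 1: k = 0, acc = 0
After iteration 2: k = 1, acc = 1
After iteration 3: k = 2, acc = 3
After iteration 4: k = 3, acc = 6
Loop ends.

Final answer: 6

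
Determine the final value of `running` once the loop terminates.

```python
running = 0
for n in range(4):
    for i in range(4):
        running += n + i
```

Let's trace through this code step by step.

Initialize: running = 0
Entering loop: for n in range(4):
After iteration 1: n = 0, running = 6
After iteration 2: n = 1, running = 16
After iteration 3: n = 2, running = 30
After iteration 4: n = 3, running = 48
Loop ends.

Final answer: 48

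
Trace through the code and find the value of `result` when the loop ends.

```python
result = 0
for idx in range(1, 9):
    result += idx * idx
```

Let's trace through this code step by step.

Initialize: result = 0
Entering loop: for idx in range(1, 9):
After iteration 1: idx = 1, result = 1
After iteration 2: idx = 2, result = 5
After iteration 3: idx = 3, result = 14
After iteration 4: idx = 4, result = 30
After iteration 5: idx = 5, result = 55
After iteration 6: idx = 6, result = 91
After iteration 7: idx = 7, result = 140
After iteration 8: idx = 8, result = 204
Loop ends.

Final answer: 204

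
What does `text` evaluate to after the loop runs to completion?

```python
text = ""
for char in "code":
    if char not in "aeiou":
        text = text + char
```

Let's trace through this code step by step.

Initialize: text = ''
Entering loop: for char in "code":
After iteration 1: char = 'c', text = 'c'
After iteration 2: char = 'o', text = 'c'
After iteration 3: char = 'd', text = 'cd'
After iteration 4: char = 'e', text = 'cd'
Loop ends.

Final answer: 'cd'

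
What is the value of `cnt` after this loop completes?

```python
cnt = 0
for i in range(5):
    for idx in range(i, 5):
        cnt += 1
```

Let's trace through this code step by step.

Initialize: cnt = 0
Entering loop: for i in range(5):
After iteration 1: i = 0, cnt = 5
After iteration 2: i = 1, cnt = 9
After iteration 3: i = 2, cnt = 12
After iteration 4: i = 3, cnt = 14
After iteration 5: i = 4, cnt = 15
Loop ends.

Final answer: 15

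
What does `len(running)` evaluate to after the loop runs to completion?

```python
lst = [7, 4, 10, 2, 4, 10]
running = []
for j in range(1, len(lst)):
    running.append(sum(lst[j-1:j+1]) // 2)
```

Let's trace through this code step by step.

Initialize: lst = [7, 4, 10, 2, 4, 10]
Initialize: running = []
Entering loop: for j in range(1, len(lst)):
After iteration 1: j = 1, running = [5]
After iteration 2: j = 2, running = [5, 7]
After iteration 3: j = 3, running = [5, 7, 6]
After iteration 4: j = 4, running = [5, 7, 6, 3]
After iteration 5: j = 5, running = [5, 7, 6, 3, 7]
Loop ends.
len(running) = 5

Final answer: 5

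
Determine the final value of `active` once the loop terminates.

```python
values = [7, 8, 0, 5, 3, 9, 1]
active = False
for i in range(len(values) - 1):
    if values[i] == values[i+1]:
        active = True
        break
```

Let's trace through this code step by step.

Initialize: values = [7, 8, 0, 5, 3, 9, 1]
Initialize: active = False
Entering loop: for i in range(len(values) - 1):
After iteration 1: i = 0, active = False
After iteration 2: i = 1, active = False
After iteration 3: i = 2, active = False
After iteration 4: i = 3, active = False
After iteration 5: i = 4, active = False
After iteration 6: i = 5, active = False
Loop ends.

Final answer: False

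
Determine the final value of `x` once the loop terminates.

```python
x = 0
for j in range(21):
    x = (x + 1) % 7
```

Let's trace through this code step by step.

Initialize: x = 0
Entering loop: for j in range(21):
After iteration 1: j = 0, x = 1
After iteration 2: j = 1, x = 2
After iteration 3: j = 2, x = 3
After iteration 4: j = 3, x = 4
After iteration 5: j = 4, x = 5
After iteration 6: j = 5, x = 6
After iteration 7: j = 6, x = 0
After iteration 8: j = 7, x = 1
After iteration 9: j = 8, x = 2
After iteration 10: j = 9, x = 3
After iteration 11: j = 10, x = 4
After iteration 12: j = 11, x = 5
After iteration 13: j = 12, x = 6
After iteration 14: j = 13, x = 0
After iteration 15: j = 14, x = 1
After iteration 16: j = 15, x = 2
After iteration 17: j = 16, x = 3
After iteration 18: j = 17, x = 4
After iteration 19: j = 18, x = 5
After iteration 20: j = 19, x = 6
After iteration 21: j = 20, x = 0
Loop ends.

Final answer: 0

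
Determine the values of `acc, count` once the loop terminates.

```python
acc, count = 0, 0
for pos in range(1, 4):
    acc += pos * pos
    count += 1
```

Let's trace through this code step by step.

Initialize: acc = 0
Initialize: count = 0
Entering loop: for pos in range(1, 4):
After iteration 1: pos = 1, acc = 1, count = 1
After iteration 2: pos = 2, acc = 5, count = 2
After iteration 3: pos = 3, acc = 14, count = 3
Loop ends.

Final answer: 14, 3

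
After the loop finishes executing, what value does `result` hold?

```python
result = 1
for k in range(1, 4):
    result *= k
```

Let's trace through this code step by step.

Initialize: result = 1
Entering loop: for k in range(1, 4):
After iteration 1: k = 1, result = 1
After iteration 2: k = 2, result = 2
After iteration 3: k = 3, result = 6
Loop ends.

Final answer: 6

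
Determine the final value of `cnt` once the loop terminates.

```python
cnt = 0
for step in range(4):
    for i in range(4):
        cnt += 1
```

Let's trace through this code step by step.

Initialize: cnt = 0
Entering loop: for step in range(4):
After iteration 1: step = 0, cnt = 4
After iteration 2: step = 1, cnt = 8
After iteration 3: step = 2, cnt = 12
After iteration 4: step = 3, cnt = 16
Loop ends.

Final answer: 16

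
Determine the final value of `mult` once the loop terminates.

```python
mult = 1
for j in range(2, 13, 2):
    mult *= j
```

Let's trace through this code step by step.

Initialize: mult = 1
Entering loop: for j in range(2, 13, 2):
After iteration 1: j = 2, mult = 2
After iteration 2: j = 4, mult = 8
After iteration 3: j = 6, mult = 48
After iteration 4: j = 8, mult = 384
After iteration 5: j = 10, mult = 3840
After iteration 6: j = 12, mult = 46080
Loop ends.

Final answer: 46080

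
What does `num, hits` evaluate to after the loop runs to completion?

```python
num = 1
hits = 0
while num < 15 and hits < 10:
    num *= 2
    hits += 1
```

Let's trace through this code step by step.

Initialize: num = 1
Initialize: hits = 0
Entering loop: while num < 15 and hits < 10:
After iteration 1: num = 2, hits = 1
After iteration 2: num = 4, hits = 2
After iteration 3: num = 8, hits = 3
After iteration 4: num = 16, hits = 4
Loop ends.

Final answer: 16, 4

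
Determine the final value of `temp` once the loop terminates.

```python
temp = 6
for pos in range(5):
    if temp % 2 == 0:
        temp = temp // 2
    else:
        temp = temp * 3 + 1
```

Let's trace through this code step by step.

Initialize: temp = 6
Entering loop: for pos in range(5):
After iteration 1: pos = 0, temp = 3
After iteration 2: pos = 1, temp = 10
After iteration 3: pos = 2, temp = 5
After iteration 4: pos = 3, temp = 16
After iteration 5: pos = 4, temp = 8
Loop ends.

Final answer: 8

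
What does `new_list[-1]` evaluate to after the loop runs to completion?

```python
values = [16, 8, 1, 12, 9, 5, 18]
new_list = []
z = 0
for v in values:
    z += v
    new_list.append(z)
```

Let's trace through this code step by step.

Initialize: values = [16, 8, 1, 12, 9, 5, 18]
Initialize: new_list = []
Initialize: z = 0
Entering loop: for v in values:
After iteration 1: v = 16, new_list = [16], z = 16
After iteration 2: v = 8, new_list = [16, 24], z = 24
After iteration 3: v = 1, new_list = [16, 24, 25], z = 25
After iteration 4: v = 12, new_list = [16, 24, 25, 37], z = 37
After iteration 5: v = 9, new_list = [16, 24, 25, 37, 46], z = 46
After iteration 6: v = 5, new_list = [16, 24, 25, 37, 46, 51], z = 51
After iteration 7: v = 18, new_list = [16, 24, 25, 37, 46, 51, 69], z = 69
Loop ends.
new_list[-1] = 69

Final answer: 69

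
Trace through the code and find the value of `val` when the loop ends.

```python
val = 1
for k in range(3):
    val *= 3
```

Let's trace through this code step by step.

Initialize: val = 1
Entering loop: for k in range(3):
After iteration 1: k = 0, val = 3
After iteration 2: k = 1, val = 9
After iteration 3: k = 2, val = 27
Loop ends.

Final answer: 27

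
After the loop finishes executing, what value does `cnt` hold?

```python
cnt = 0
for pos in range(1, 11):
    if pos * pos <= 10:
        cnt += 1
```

Let's trace through this code step by step.

Initialize: cnt = 0
Entering loop: for pos in range(1, 11):
After iteration 1: pos = 1, cnt = 1
After iteration 2: pos = 2, cnt = 2
After iteration 3: pos = 3, cnt = 3
After iteration 4: pos = 4, cnt = 3
After iteration 5: pos = 5, cnt = 3
After iteration 6: pos = 6, cnt = 3
After iteration 7: pos = 7, cnt = 3
After iteration 8: pos = 8, cnt = 3
After iteration 9: pos = 9, cnt = 3
After iteration 10: pos = 10, cnt = 3
Loop ends.

Final answer: 3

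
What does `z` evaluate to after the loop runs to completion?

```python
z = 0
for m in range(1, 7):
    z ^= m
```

Let's trace through this code step by step.

Initialize: z = 0
Entering loop: for m in range(1, 7):
After iteration 1: m = 1, z = 1
After iteration 2: m = 2, z = 3
After iteration 3: m = 3, z = 0
After iteration 4: m = 4, z = 4
After iteration 5: m = 5, z = 1
After iteration 6: m = 6, z = 7
Loop ends.

Final answer: 7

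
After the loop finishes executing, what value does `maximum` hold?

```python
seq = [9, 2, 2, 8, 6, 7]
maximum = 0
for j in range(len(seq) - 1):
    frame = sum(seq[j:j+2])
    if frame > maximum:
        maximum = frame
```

Let's trace through this code step by step.

Initialize: seq = [9, 2, 2, 8, 6, 7]
Initialize: maximum = 0
Entering loop: for j in range(len(seq) - 1):
After iteration 1: j = 0, maximum = 11, frame = 11
After iteration 2: j = 1, maximum = 11, frame = 4
After iteration 3: j = 2, maximum = 11, frame = 10
After iteration 4: j = 3, maximum = 14, frame = 14
After iteration 5: j = 4, maximum = 14, frame = 13
Loop ends.

Final answer: 14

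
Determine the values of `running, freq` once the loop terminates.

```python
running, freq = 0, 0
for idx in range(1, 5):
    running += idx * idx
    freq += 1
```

Let's trace through this code step by step.

Initialize: running = 0
Initialize: freq = 0
Entering loop: for idx in range(1, 5):
After iteration 1: idx = 1, running = 1, freq = 1
After iteration 2: idx = 2, running = 5, freq = 2
After iteration 3: idx = 3, running = 14, freq = 3
After iteration 4: idx = 4, running = 30, freq = 4
Loop ends.

Final answer: 30, 4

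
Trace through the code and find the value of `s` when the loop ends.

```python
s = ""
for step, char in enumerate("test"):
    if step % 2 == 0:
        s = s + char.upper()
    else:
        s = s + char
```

Let's trace through this code step by step.

Initialize: s = ''
Entering loop: for step, char in enumerate("test"):
After iteration 1: step = 0, char = 't', s = 'T'
After iteration 2: step = 1, char = 'e', s = 'Te'
After iteration 3: step = 2, char = 's', s = 'TeS'
After iteration 4: step = 3, char = 't', s = 'TeSt'
Loop ends.

Final answer: 'TeSt'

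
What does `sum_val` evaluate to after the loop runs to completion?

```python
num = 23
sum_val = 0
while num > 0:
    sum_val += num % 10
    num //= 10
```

Let's trace through this code step by step.

Initialize: num = 23
Initialize: sum_val = 0
Entering loop: while num > 0:
After iteration 1: num = 2, sum_val = 3
After iteration 2: num = 0, sum_val = 5
Loop ends.

Final answer: 5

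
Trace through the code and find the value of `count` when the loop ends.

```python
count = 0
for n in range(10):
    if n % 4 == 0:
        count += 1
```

Let's trace through this code step by step.

Initialize: count = 0
Entering loop: for n in range(10):
After iteration 1: n = 0, count = 1
After iteration 2: n = 1, count = 1
After iteration 3: n = 2, count = 1
After iteration 4: n = 3, count = 1
After iteration 5: n = 4, count = 2
After iteration 6: n = 5, count = 2
After iteration 7: n = 6, count = 2
After iteration 8: n = 7, count = 2
After iteration 9: n = 8, count = 3
After iteration 10: n = 9, count = 3
Loop ends.

Final answer: 3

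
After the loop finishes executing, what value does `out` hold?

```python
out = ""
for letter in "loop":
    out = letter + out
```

Let's trace through this code step by step.

Initialize: out = ''
Entering loop: for letter in "loop":
After iteration 1: letter = 'l', out = 'l'
After iteration 2: letter = 'o', out = 'ol'
After iteration 3: letter = 'o', out = 'ool'
After iteration 4: letter = 'p', out = 'pool'
Loop ends.

Final answer: 'pool'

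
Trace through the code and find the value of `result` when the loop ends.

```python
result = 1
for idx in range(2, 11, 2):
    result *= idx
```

Let's trace through this code step by step.

Initialize: result = 1
Entering loop: for idx in range(2, 11, 2):
After iteration 1: idx = 2, result = 2
After iteration 2: idx = 4, result = 8
After iteration 3: idx = 6, result = 48
After iteration 4: idx = 8, result = 384
After iteration 5: idx = 10, result = 3840
Loop ends.

Final answer: 3840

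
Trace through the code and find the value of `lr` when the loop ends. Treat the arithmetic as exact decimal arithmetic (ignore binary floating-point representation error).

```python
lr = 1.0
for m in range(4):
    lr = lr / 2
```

Let's trace through this code step by step.

Initialize: lr = 1.0
Entering loop: for m in range(4):
After iteration 1: m = 0, lr = 0.5
After iteration 2: m = 1, lr = 0.25
After iteration 3: m = 2, lr = 0.125
After iteration 4: m = 3, lr = 0.0625
Loop ends.

Final answer: 0.0625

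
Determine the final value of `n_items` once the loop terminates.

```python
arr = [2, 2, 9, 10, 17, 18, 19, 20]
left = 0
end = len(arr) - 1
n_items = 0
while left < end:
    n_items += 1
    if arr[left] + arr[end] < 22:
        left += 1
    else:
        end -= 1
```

Let's trace through this code step by step.

Initialize: arr = [2, 2, 9, 10, 17, 18, 19, 20]
Initialize: left = 0
Initialize: end = 7
Initialize: n_items = 0
Entering loop: while left < end:
After iteration 1: left = 0, end = 6, n_items = 1
After iteration 2: left = 1, end = 6, n_items = 2
After iteration 3: left = 2, end = 6, n_items = 3
After iteration 4: left = 2, end = 5, n_items = 4
After iteration 5: left = 2, end = 4, n_items = 5
After iteration 6: left = 2, end = 3, n_items = 6
After iteration 7: left = 3, end = 3, n_items = 7
Loop ends.

Final answer: 7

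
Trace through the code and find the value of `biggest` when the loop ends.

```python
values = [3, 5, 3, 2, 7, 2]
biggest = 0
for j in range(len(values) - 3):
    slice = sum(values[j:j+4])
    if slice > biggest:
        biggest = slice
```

Let's trace through this code step by step.

Initialize: values = [3, 5, 3, 2, 7, 2]
Initialize: biggest = 0
Entering loop: for j in range(len(values) - 3):
After iteration 1: j = 0, biggest = 13, slice = 13
After iteration 2: j = 1, biggest = 17, slice = 17
After iteration 3: j = 2, biggest = 17, slice = 14
Loop ends.

Final answer: 17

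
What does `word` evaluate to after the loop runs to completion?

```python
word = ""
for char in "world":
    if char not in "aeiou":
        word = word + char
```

Let's trace through this code step by step.

Initialize: word = ''
Entering loop: for char in "world":
After iteration 1: char = 'w', word = 'w'
After iteration 2: char = 'o', word = 'w'
After iteration 3: char = 'r', word = 'wr'
After iteration 4: char = 'l', word = 'wrl'
After iteration 5: char = 'd', word = 'wrld'
Loop ends.

Final answer: 'wrld'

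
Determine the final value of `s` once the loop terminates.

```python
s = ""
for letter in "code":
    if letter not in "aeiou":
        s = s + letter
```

Let's trace through this code step by step.

Initialize: s = ''
Entering loop: for letter in "code":
After iteration 1: letter = 'c', s = 'c'
After iteration 2: letter = 'o', s = 'c'
After iteration 3: letter = 'd', s = 'cd'
After iteration 4: letter = 'e', s = 'cd'
Loop ends.

Final answer: 'cd'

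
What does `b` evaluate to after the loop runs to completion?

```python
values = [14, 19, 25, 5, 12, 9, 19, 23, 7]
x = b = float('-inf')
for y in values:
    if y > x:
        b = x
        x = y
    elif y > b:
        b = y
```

Let's trace through this code step by step.

Initialize: values = [14, 19, 25, 5, 12, 9, 19, 23, 7]
Initialize: x = -inf
Initialize: b = -inf
Entering loop: for y in values:
After iteration 1: y = 14, x = 14, b = -inf
After iteration 2: y = 19, x = 19, b = 14
After iteration 3: y = 25, x = 25, b = 19
After iteration 4: y = 5, x = 25, b = 19
After iteration 5: y = 12, x = 25, b = 19
After iteration 6: y = 9, x = 25, b = 19
After iteration 7: y = 19, x = 25, b = 19
After iteration 8: y = 23, x = 25, b = 23
After iteration 9: y = 7, x = 25, b = 23
Loop ends.

Final answer: 23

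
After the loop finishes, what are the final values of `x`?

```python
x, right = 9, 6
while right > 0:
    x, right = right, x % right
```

Let's trace through this code step by step.

Initialize: x = 9
Initialize: right = 6
Entering loop: while right > 0:
After iteration 1: x = 6, right = 3
After iteration 2: x = 3, right = 0
Loop ends.

Final answer: 3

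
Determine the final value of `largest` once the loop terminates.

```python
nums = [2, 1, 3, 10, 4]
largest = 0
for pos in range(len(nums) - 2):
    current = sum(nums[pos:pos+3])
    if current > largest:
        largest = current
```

Let's trace through this code step by step.

Initialize: nums = [2, 1, 3, 10, 4]
Initialize: largest = 0
Entering loop: for pos in range(len(nums) - 2):
After iteration 1: pos = 0, largest = 6, current = 6
After iteration 2: pos = 1, largest = 14, current = 14
After iteration 3: pos = 2, largest = 17, current = 17
Loop ends.

Final answer: 17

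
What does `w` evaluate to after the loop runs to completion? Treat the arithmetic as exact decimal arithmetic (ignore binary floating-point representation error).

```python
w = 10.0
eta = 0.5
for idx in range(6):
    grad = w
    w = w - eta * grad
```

Let's trace through this code step by step.

Initialize: w = 10.0
Initialize: eta = 0.5
Entering loop: for idx in range(6):
After iteration 1: idx = 0, w = 5.0, grad = 10.0
After iteration 2: idx = 1, w = 2.5, grad = 5.0
After iteration 3: idx = 2, w = 1.25, grad = 2.5
After iteration 4: idx = 3, w = 0.625, grad = 1.25
After iteration 5: idx = 4, w = 0.3125, grad = 0.625
After iteration 6: idx = 5, w = 0.15625, grad = 0.3125
Loop ends.

Final answer: 0.15625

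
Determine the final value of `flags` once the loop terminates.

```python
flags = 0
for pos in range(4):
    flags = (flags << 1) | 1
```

Let's trace through this code step by step.

Initialize: flags = 0
Entering loop: for pos in range(4):
After iteration 1: pos = 0, flags = 1
After iteration 2: pos = 1, flags = 3
After iteration 3: pos = 2, flags = 7
After iteration 4: pos = 3, flags = 15
Loop ends.

Final answer: 15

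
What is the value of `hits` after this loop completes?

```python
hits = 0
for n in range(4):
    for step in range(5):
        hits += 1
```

Let's trace through this code step by step.

Initialize: hits = 0
Entering loop: for n in range(4):
After iteration 1: n = 0, hits = 5
After iteration 2: n = 1, hits = 10
After iteration 3: n = 2, hits = 15
After iteration 4: n = 3, hits = 20
Loop ends.

Final answer: 20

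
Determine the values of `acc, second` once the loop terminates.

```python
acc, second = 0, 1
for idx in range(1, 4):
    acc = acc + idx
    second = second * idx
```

Let's trace through this code step by step.

Initialize: acc = 0
Initialize: second = 1
Entering loop: for idx in range(1, 4):
After iteration 1: idx = 1, acc = 1, second = 1
After iteration 2: idx = 2, acc = 3, second = 2
After iteration 3: idx = 3, acc = 6, second = 6
Loop ends.

Final answer: 6, 6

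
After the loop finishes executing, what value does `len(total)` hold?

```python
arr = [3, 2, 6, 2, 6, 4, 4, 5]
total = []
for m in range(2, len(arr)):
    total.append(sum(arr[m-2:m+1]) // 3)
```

Let's trace through this code step by step.

Initialize: arr = [3, 2, 6, 2, 6, 4, 4, 5]
Initialize: total = []
Entering loop: for m in range(2, len(arr)):
After iteration 1: m = 2, total = [3]
After iteration 2: m = 3, total = [3, 3]
After iteration 3: m = 4, total = [3, 3, 4]
After iteration 4: m = 5, total = [3, 3, 4, 4]
After iteration 5: m = 6, total = [3, 3, 4, 4, 4]
After iteration 6: m = 7, total = [3, 3, 4, 4, 4, 4]
Loop ends.
len(total) = 6

Final answer: 6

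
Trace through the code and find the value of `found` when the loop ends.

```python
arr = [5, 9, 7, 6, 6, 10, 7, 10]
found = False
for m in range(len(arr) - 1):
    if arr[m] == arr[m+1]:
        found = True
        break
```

Let's trace through this code step by step.

Initialize: arr = [5, 9, 7, 6, 6, 10, 7, 10]
Initialize: found = False
Entering loop: for m in range(len(arr) - 1):
After iteration 1: m = 0, found = False
After iteration 2: m = 1, found = False
After iteration 3: m = 2, found = False
After iteration 4: m = 3, found = True
Loop ends.

Final answer: True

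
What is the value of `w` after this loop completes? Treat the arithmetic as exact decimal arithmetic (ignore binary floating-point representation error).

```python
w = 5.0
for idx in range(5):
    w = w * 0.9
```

Let's trace through this code step by step.

Initialize: w = 5.0
Entering loop: for idx in range(5):
After iteration 1: idx = 0, w = 4.5
After iteration 2: idx = 1, w = 4.05
After iteration 3: idx = 2, w = 3.645
After iteration 4: idx = 3, w = 3.2805
After iteration 5: idx = 4, w = 2.95245
Loop ends.

Final answer: 2.95245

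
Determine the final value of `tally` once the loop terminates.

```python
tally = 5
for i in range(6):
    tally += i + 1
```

Let's trace through this code step by step.

Initialize: tally = 5
Entering loop: for i in range(6):
After iteration 1: i = 0, tally = 6
After iteration 2: i = 1, tally = 8
After iteration 3: i = 2, tally = 11
After iteration 4: i = 3, tally = 15
After iteration 5: i = 4, tally = 20
After iteration 6: i = 5, tally = 26
Loop ends.

Final answer: 26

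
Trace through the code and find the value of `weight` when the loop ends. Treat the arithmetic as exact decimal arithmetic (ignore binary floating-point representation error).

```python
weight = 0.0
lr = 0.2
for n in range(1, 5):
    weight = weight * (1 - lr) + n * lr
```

Let's trace through this code step by step.

Initialize: weight = 0.0
Initialize: lr = 0.2
Entering loop: for n in range(1, 5):
After iteration 1: n = 1, weight = 0.2
After iteration 2: n = 2, weight = 0.56
After iteration 3: n = 3, weight = 1.048
After iteration 4: n = 4, weight = 1.6384
Loop ends.

Final answer: 1.6384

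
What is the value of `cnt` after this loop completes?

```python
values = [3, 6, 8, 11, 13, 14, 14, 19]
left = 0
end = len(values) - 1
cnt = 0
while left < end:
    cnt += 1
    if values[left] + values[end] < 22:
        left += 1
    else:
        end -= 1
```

Let's trace through this code step by step.

Initialize: values = [3, 6, 8, 11, 13, 14, 14, 19]
Initialize: left = 0
Initialize: end = 7
Initialize: cnt = 0
Entering loop: while left < end:
After iteration 1: left = 0, end = 6, cnt = 1
After iteration 2: left = 1, end = 6, cnt = 2
After iteration 3: left = 2, end = 6, cnt = 3
After iteration 4: left = 2, end = 5, cnt = 4
After iteration 5: left = 2, end = 4, cnt = 5
After iteration 6: left = 3, end = 4, cnt = 6
After iteration 7: left = 3, end = 3, cnt = 7
Loop ends.

Final answer: 7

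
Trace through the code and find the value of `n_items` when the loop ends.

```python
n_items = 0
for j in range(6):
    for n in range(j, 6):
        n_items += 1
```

Let's trace through this code step by step.

Initialize: n_items = 0
Entering loop: for j in range(6):
After iteration 1: j = 0, n_items = 6
After iteration 2: j = 1, n_items = 11
After iteration 3: j = 2, n_items = 15
After iteration 4: j = 3, n_items = 18
After iteration 5: j = 4, n_items = 20
After iteration 6: j = 5, n_items = 21
Loop ends.

Final answer: 21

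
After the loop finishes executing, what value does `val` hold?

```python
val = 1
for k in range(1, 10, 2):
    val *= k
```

Let's trace through this code step by step.

Initialize: val = 1
Entering loop: for k in range(1, 10, 2):
After iteration 1: k = 1, val = 1
After iteration 2: k = 3, val = 3
After iteration 3: k = 5, val = 15
After iteration 4: k = 7, val = 105
After iteration 5: k = 9, val = 945
Loop ends.

Final answer: 945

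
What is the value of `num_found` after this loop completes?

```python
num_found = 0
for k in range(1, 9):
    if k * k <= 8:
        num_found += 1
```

Let's trace through this code step by step.

Initialize: num_found = 0
Entering loop: for k in range(1, 9):
After iteration 1: k = 1, num_found = 1
After iteration 2: k = 2, num_found = 2
After iteration 3: k = 3, num_found = 2
After iteration 4: k = 4, num_found = 2
After iteration 5: k = 5, num_found = 2
After iteration 6: k = 6, num_found = 2
After iteration 7: k = 7, num_found = 2
After iteration 8: k = 8, num_found = 2
Loop ends.

Final answer: 2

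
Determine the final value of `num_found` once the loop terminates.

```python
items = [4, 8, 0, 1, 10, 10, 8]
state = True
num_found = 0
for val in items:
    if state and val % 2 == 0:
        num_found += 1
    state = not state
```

Let's trace through this code step by step.

Initialize: items = [4, 8, 0, 1, 10, 10, 8]
Initialize: state = True
Initialize: num_found = 0
Entering loop: for val in items:
After iteration 1: val = 4, state = False, num_found = 1
After iteration 2: val = 8, state = True, num_found = 1
After iteration 3: val = 0, state = False, num_found = 2
After iteration 4: val = 1, state = True, num_found = 2
After iteration 5: val = 10, state = False, num_found = 3
After iteration 6: val = 10, state = True, num_found = 3
After iteration 7: val = 8, state = False, num_found = 4
Loop ends.

Final answer: 4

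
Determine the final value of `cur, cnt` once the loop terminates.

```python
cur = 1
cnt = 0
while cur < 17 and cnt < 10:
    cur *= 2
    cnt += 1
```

Let's trace through this code step by step.

Initialize: cur = 1
Initialize: cnt = 0
Entering loop: while cur < 17 and cnt < 10:
After iteration 1: cur = 2, cnt = 1
After iteration 2: cur = 4, cnt = 2
After iteration 3: cur = 8, cnt = 3
After iteration 4: cur = 16, cnt = 4
After iteration 5: cur = 32, cnt = 5
Loop ends.

Final answer: 32, 5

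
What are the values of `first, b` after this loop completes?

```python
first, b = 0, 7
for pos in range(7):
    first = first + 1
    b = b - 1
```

Let's trace through this code step by step.

Initialize: first = 0
Initialize: b = 7
Entering loop: for pos in range(7):
After iteration 1: pos = 0, first = 1, b = 6
After iteration 2: pos = 1, first = 2, b = 5
After iteration 3: pos = 2, first = 3, b = 4
After iteration 4: pos = 3, first = 4, b = 3
After iteration 5: pos = 4, first = 5, b = 2
After iteration 6: pos = 5, first = 6, b = 1
After iteration 7: pos = 6, first = 7, b = 0
Loop ends.

Final answer: 7, 0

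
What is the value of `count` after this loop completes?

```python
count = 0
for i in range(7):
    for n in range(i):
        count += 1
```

Let's trace through this code step by step.

Initialize: count = 0
Entering loop: for i in range(7):
After iteration 1: i = 0, count = 0
After iteration 2: i = 1, count = 1, n = 0
After iteration 3: i = 2, count = 3, n = 1
After iteration 4: i = 3, count = 6, n = 2
After iteration 5: i = 4, count = 10, n = 3
After iteration 6: i = 5, count = 15, n = 4
After iteration 7: i = 6, count = 21, n = 5
Loop ends.

Final answer: 21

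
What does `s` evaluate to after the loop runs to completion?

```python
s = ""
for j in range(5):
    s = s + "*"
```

Let's trace through this code step by step.

Initialize: s = ''
Entering loop: for j in range(5):
After iteration 1: j = 0, s = '*'
After iteration 2: j = 1, s = '**'
After iteration 3: j = 2, s = '***'
After iteration 4: j = 3, s = '****'
After iteration 5: j = 4, s = '*****'
Loop ends.

Final answer: '*****'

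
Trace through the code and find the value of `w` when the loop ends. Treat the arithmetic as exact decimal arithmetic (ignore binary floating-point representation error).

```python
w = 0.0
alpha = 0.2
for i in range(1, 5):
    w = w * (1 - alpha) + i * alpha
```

Let's trace through this code step by step.

Initialize: w = 0.0
Initialize: alpha = 0.2
Entering loop: for i in range(1, 5):
After iteration 1: i = 1, w = 0.2
After iteration 2: i = 2, w = 0.56
After iteration 3: i = 3, w = 1.048
After iteration 4: i = 4, w = 1.6384
Loop ends.

Final answer: 1.6384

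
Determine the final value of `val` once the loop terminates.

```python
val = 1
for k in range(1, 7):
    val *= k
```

Let's trace through this code step by step.

Initialize: val = 1
Entering loop: for k in range(1, 7):
After iteration 1: k = 1, val = 1
After iteration 2: k = 2, val = 2
After iteration 3: k = 3, val = 6
After iteration 4: k = 4, val = 24
After iteration 5: k = 5, val = 120
After iteration 6: k = 6, val = 720
Loop ends.

Final answer: 720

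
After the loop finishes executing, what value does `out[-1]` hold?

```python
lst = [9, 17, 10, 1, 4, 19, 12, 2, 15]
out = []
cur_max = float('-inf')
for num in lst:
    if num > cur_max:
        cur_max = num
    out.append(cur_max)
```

Let's trace through this code step by step.

Initialize: lst = [9, 17, 10, 1, 4, 19, 12, 2, 15]
Initialize: out = []
Initialize: cur_max = -inf
Entering loop: for num in lst:
After iteration 1: num = 9, out = [9], cur_max = 9
After iteration 2: num = 17, out = [9, 17], cur_max = 17
After iteration 3: num = 10, out = [9, 17, 17], cur_max = 17
After iteration 4: num = 1, out = [9, 17, 17, 17], cur_max = 17
After iteration 5: num = 4, out = [9, 17, 17, 17, 17], cur_max = 17
After iteration 6: num = 19, out = [9, 17, 17, 17, 17, 19], cur_max = 19
After iteration 7: num = 12, out = [9, 17, 17, 17, 17, 19, 19], cur_max = 19
After iteration 8: num = 2, out = [9, 17, 17, 17, 17, 19, 19, 19], cur_max = 19
After iteration 9: num = 15, out = [9, 17, 17, 17, 17, 19, 19, 19, 19], cur_max = 19
Loop ends.
out[-1] = 19

Final answer: 19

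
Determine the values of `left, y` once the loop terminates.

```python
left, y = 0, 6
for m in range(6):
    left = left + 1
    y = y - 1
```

Let's trace through this code step by step.

Initialize: left = 0
Initialize: y = 6
Entering loop: for m in range(6):
After iteration 1: m = 0, left = 1, y = 5
After iteration 2: m = 1, left = 2, y = 4
After iteration 3: m = 2, left = 3, y = 3
After iteration 4: m = 3, left = 4, y = 2
After iteration 5: m = 4, left = 5, y = 1
After iteration 6: m = 5, left = 6, y = 0
Loop ends.

Final answer: 6, 0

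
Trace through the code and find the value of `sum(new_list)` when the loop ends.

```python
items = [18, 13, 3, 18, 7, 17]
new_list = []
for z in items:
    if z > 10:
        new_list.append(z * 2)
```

Let's trace through this code step by step.

Initialize: items = [18, 13, 3, 18, 7, 17]
Initialize: new_list = []
Entering loop: for z in items:
After iteration 1: z = 18, new_list = [36]
After iteration 2: z = 13, new_list = [36, 26]
After iteration 3: z = 3, new_list = [36, 26]
After iteration 4: z = 18, new_list = [36, 26, 36]
After iteration 5: z = 7, new_list = [36, 26, 36]
After iteration 6: z = 17, new_list = [36, 26, 36, 34]
Loop ends.
sum(new_list) = 132

Final answer: 132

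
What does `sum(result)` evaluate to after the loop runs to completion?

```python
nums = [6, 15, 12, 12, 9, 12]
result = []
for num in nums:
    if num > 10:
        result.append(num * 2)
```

Let's trace through this code step by step.

Initialize: nums = [6, 15, 12, 12, 9, 12]
Initialize: result = []
Entering loop: for num in nums:
After iteration 1: num = 6, result = []
After iteration 2: num = 15, result = [30]
After iteration 3: num = 12, result = [30, 24]
After iteration 4: num = 12, result = [30, 24, 24]
After iteration 5: num = 9, result = [30, 24, 24]
After iteration 6: num = 12, result = [30, 24, 24, 24]
Loop ends.
sum(result) = 102

Final answer: 102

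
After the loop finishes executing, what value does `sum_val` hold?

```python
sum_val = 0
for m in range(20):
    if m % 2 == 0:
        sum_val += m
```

Let's trace through this code step by step.

Initialize: sum_val = 0
Entering loop: for m in range(20):
After iteration 1: m = 0, sum_val = 0
After iteration 2: m = 1, sum_val = 0
After iteration 3: m = 2, sum_val = 2
After iteration 4: m = 3, sum_val = 2
After iteration 5: m = 4, sum_val = 6
After iteration 6: m = 5, sum_val = 6
After iteration 7: m = 6, sum_val = 12
After iteration 8: m = 7, sum_val = 12
After iteration 9: m = 8, sum_val = 20
After iteration 10: m = 9, sum_val = 20
After iteration 11: m = 10, sum_val = 30
After iteration 12: m = 11, sum_val = 30
After iteration 13: m = 12, sum_val = 42
After iteration 14: m = 13, sum_val = 42
After iteration 15: m = 14, sum_val = 56
After iteration 16: m = 15, sum_val = 56
After iteration 17: m = 16, sum_val = 72
After iteration 18: m = 17, sum_val = 72
After iteration 19: m = 18, sum_val = 90
After iteration 20: m = 19, sum_val = 90
Loop ends.

Final answer: 90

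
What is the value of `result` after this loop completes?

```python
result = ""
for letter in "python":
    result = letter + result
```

Let's trace through this code step by step.

Initialize: result = ''
Entering loop: for letter in "python":
After iteration 1: letter = 'p', result = 'p'
After iteration 2: letter = 'y', result = 'yp'
After iteration 3: letter = 't', result = 'typ'
After iteration 4: letter = 'h', result = 'htyp'
After iteration 5: letter = 'o', result = 'ohtyp'
After iteration 6: letter = 'n', result = 'nohtyp'
Loop ends.

Final answer: 'nohtyp'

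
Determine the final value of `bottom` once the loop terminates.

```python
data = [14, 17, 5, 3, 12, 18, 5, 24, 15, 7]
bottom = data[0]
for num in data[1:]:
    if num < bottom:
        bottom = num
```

Let's trace through this code step by step.

Initialize: data = [14, 17, 5, 3, 12, 18, 5, 24, 15, 7]
Initialize: bottom = 14
Entering loop: for num in data[1:]:
After iteration 1: num = 17, bottom = 14
After iteration 2: num = 5, bottom = 5
After iteration 3: num = 3, bottom = 3
After iteration 4: num = 12, bottom = 3
After iteration 5: num = 18, bottom = 3
After iteration 6: num = 5, bottom = 3
After iteration 7: num = 24, bottom = 3
After iteration 8: num = 15, bottom = 3
After iteration 9: num = 7, bottom = 3
Loop ends.

Final answer: 3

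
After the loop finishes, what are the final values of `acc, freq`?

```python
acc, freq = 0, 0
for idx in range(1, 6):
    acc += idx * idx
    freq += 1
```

Let's trace through this code step by step.

Initialize: acc = 0
Initialize: freq = 0
Entering loop: for idx in range(1, 6):
After iteration 1: idx = 1, acc = 1, freq = 1
After iteration 2: idx = 2, acc = 5, freq = 2
After iteration 3: idx = 3, acc = 14, freq = 3
After iteration 4: idx = 4, acc = 30, freq = 4
After iteration 5: idx = 5, acc = 55, freq = 5
Loop ends.

Final answer: 55, 5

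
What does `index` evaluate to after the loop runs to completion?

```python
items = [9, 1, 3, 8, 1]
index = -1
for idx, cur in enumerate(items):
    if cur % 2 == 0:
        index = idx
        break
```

Let's trace through this code step by step.

Initialize: items = [9, 1, 3, 8, 1]
Initialize: index = -1
Entering loop: for idx, cur in enumerate(items):
After iteration 1: idx = 0, cur = 9, index = -1
After iteration 2: idx = 1, cur = 1, index = -1
After iteration 3: idx = 2, cur = 3, index = -1
After iteration 4: idx = 3, cur = 8, index = 3
Loop ends.

Final answer: 3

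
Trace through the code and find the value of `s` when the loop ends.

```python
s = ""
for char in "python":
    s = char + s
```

Let's trace through this code step by step.

Initialize: s = ''
Entering loop: for char in "python":
After iteration 1: char = 'p', s = 'p'
After iteration 2: char = 'y', s = 'yp'
After iteration 3: char = 't', s = 'typ'
After iteration 4: char = 'h', s = 'htyp'
After iteration 5: char = 'o', s = 'ohtyp'
After iteration 6: char = 'n', s = 'nohtyp'
Loop ends.

Final answer: 'nohtyp'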